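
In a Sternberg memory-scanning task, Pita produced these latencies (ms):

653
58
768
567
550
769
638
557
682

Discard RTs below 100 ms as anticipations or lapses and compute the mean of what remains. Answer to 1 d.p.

648.0 ms

Excluded: 58
Retained (n=8): Σ = 5184
Mean = 5184/8 = 648.0000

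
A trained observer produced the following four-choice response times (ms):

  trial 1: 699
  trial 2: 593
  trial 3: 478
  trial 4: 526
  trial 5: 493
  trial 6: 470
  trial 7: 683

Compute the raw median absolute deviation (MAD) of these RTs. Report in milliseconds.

56 ms

Sorted: 470, 478, 493, 526, 593, 683, 699 → median = 526
|x − 526|: 173, 67, 48, 0, 33, 56, 157
Sorted deviations: 0, 33, 48, 56, 67, 157, 173 → MAD = 56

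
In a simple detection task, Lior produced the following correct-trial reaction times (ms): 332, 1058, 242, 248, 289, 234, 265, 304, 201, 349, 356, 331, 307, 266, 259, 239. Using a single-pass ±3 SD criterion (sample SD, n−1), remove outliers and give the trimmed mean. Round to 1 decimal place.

n = 16, ΣRT = 5280, M = 330.000
Σ(x−M)² = 595880.00; s = √(595880.00/15) = 199.312
Cutoffs: 330.000 ± 3·199.312 → [-267.9, 927.9]
Outside: 1058 → excluded.
Retained (n=15): Σ = 4222, mean = 4222/15 = 281.467

281.5 ms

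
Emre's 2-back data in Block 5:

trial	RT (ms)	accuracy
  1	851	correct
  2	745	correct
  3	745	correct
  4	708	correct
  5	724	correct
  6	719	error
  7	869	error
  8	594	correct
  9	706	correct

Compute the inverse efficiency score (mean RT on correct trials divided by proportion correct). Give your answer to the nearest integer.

Correct trials (n=7): 851, 745, 745, 708, 724, 594, 706
Mean correct RT = 5073/7 = 724.7143 ms
Proportion correct = 7/9
IES = 724.7143 / (7/9) = 931.776 ms

932 ms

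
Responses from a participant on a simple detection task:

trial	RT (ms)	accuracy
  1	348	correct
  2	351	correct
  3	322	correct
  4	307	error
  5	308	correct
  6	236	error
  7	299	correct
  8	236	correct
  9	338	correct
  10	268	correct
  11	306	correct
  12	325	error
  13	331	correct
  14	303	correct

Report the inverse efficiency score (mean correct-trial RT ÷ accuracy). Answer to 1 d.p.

Correct trials (n=11): 348, 351, 322, 308, 299, 236, 338, 268, 306, 331, 303
Mean correct RT = 3410/11 = 310.0000 ms
Proportion correct = 11/14
IES = 310.0000 / (11/14) = 394.545 ms

394.5 ms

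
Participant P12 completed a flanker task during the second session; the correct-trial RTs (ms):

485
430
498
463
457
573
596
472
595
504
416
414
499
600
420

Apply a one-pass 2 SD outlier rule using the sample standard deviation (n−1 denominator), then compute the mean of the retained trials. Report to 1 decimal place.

n = 15, ΣRT = 7422, M = 494.800
Σ(x−M)² = 63164.40; s = √(63164.40/14) = 67.170
Cutoffs: 494.800 ± 2·67.170 → [360.5, 629.1]
No RTs fall outside the cutoffs; all 15 retained. Mean = 7422/15 = 494.800

494.8 ms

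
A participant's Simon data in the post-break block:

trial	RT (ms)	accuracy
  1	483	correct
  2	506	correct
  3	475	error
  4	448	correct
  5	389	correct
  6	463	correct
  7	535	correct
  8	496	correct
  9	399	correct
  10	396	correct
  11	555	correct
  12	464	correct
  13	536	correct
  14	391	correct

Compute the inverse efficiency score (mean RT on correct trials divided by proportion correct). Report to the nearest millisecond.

Correct trials (n=13): 483, 506, 448, 389, 463, 535, 496, 399, 396, 555, 464, 536, 391
Mean correct RT = 6061/13 = 466.2308 ms
Proportion correct = 13/14
IES = 466.2308 / (13/14) = 502.095 ms

502 ms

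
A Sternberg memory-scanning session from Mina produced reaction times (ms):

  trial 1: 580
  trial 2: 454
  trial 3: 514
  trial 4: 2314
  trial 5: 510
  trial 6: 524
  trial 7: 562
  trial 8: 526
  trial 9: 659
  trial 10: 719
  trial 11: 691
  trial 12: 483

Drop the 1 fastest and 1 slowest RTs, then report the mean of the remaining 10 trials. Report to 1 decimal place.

Sorted: 454, 483, 510, 514, 524, 526, 562, 580, 659, 691, 719, 2314
Drop lowest 1 (454) and highest 1 (2314)
Remaining (n=10): Σ = 5768, mean = 5768/10 = 576.800

576.8 ms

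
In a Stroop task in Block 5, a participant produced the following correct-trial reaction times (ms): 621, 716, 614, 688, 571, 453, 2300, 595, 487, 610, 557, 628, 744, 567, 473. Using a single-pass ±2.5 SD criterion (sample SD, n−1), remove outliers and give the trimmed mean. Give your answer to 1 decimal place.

n = 15, ΣRT = 10624, M = 708.267
Σ(x−M)² = 2811942.93; s = √(2811942.93/14) = 448.166
Cutoffs: 708.267 ± 2.5·448.166 → [-412.1, 1828.7]
Outside: 2300 → excluded.
Retained (n=14): Σ = 8324, mean = 8324/14 = 594.571

594.6 ms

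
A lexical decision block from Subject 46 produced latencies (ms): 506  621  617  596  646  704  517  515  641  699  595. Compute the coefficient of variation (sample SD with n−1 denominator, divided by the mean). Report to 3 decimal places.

n = 11, Σ = 6657, M = 605.1818
Σ(x−M)² = 47839.636; s = √(47839.636/10) = 69.1662
CV = 69.1662 / 605.1818 = 0.11429

0.114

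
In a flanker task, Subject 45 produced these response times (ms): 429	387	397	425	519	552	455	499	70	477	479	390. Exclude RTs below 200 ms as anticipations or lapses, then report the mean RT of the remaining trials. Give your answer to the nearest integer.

Excluded: 70
Retained (n=11): Σ = 5009
Mean = 5009/11 = 455.3636

455 ms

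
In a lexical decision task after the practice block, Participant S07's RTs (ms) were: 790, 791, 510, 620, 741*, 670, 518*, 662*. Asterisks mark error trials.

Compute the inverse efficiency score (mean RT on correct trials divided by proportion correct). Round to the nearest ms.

Correct trials (n=5): 790, 791, 510, 620, 670
Mean correct RT = 3381/5 = 676.2000 ms
Proportion correct = 5/8
IES = 676.2000 / (5/8) = 1081.920 ms

1082 ms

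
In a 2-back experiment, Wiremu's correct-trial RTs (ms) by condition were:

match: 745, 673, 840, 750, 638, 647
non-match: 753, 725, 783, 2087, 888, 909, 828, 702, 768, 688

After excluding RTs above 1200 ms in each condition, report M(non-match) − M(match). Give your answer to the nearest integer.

67 ms

non-match: exclude 2087
M(match) = 4293/6 = 715.500
M(non-match) = 7044/9 = 782.667
Difference = 782.667 − 715.500 = 67.167 ms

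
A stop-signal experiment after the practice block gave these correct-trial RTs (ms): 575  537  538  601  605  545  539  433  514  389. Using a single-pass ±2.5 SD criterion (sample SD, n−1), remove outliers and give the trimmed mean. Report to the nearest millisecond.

528 ms

n = 10, ΣRT = 5276, M = 527.600
Σ(x−M)² = 42598.40; s = √(42598.40/9) = 68.798
Cutoffs: 527.600 ± 2.5·68.798 → [355.6, 699.6]
No RTs fall outside the cutoffs; all 10 retained. Mean = 5276/10 = 527.600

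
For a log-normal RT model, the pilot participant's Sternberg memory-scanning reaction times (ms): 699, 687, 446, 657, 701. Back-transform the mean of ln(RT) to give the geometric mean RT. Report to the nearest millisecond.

ln(RT): 6.5497, 6.5323, 6.1003, 6.4877, 6.5525
Mean ln(RT) = 32.2225/5 = 6.44450
Geometric mean = exp(6.44450) = 629.23 ms

629 ms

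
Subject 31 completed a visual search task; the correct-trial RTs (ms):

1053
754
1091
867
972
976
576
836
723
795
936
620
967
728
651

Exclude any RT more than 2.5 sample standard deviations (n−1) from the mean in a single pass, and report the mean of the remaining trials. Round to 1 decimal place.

836.3 ms

n = 15, ΣRT = 12545, M = 836.333
Σ(x−M)² = 359649.33; s = √(359649.33/14) = 160.279
Cutoffs: 836.333 ± 2.5·160.279 → [435.6, 1237.0]
No RTs fall outside the cutoffs; all 15 retained. Mean = 12545/15 = 836.333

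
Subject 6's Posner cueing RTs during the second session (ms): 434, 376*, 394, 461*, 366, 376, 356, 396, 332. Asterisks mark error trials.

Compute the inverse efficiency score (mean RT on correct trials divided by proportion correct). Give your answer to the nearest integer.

Correct trials (n=7): 434, 394, 366, 376, 356, 396, 332
Mean correct RT = 2654/7 = 379.1429 ms
Proportion correct = 7/9
IES = 379.1429 / (7/9) = 487.469 ms

487 ms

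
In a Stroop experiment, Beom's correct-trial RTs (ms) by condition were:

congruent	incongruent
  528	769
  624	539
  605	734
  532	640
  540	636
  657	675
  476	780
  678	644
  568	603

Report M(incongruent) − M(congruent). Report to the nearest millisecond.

90 ms

M(congruent) = 5208/9 = 578.667
M(incongruent) = 6020/9 = 668.889
Difference = 668.889 − 578.667 = 90.222 ms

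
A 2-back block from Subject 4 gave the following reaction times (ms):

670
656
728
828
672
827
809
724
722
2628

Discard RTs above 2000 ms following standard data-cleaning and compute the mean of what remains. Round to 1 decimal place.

Excluded: 2628
Retained (n=9): Σ = 6636
Mean = 6636/9 = 737.3333

737.3 ms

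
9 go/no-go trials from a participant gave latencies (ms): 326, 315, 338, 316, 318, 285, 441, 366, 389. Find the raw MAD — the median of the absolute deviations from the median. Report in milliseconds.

Sorted: 285, 315, 316, 318, 326, 338, 366, 389, 441 → median = 326
|x − 326|: 0, 11, 12, 10, 8, 41, 115, 40, 63
Sorted deviations: 0, 8, 10, 11, 12, 40, 41, 63, 115 → MAD = 12

12 ms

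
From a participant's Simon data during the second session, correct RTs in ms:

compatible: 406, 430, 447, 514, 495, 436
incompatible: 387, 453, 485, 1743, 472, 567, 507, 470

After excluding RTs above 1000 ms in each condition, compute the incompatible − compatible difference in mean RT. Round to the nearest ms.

incompatible: exclude 1743
M(compatible) = 2728/6 = 454.667
M(incompatible) = 3341/7 = 477.286
Difference = 477.286 − 454.667 = 22.619 ms

23 ms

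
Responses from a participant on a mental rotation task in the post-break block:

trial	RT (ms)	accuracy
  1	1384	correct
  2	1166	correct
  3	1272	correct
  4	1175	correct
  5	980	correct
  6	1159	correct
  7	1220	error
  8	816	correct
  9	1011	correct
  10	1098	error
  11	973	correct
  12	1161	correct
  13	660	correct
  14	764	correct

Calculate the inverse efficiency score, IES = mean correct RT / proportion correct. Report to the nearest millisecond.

1217 ms

Correct trials (n=12): 1384, 1166, 1272, 1175, 980, 1159, 816, 1011, 973, 1161, 660, 764
Mean correct RT = 12521/12 = 1043.4167 ms
Proportion correct = 12/14
IES = 1043.4167 / (12/14) = 1217.319 ms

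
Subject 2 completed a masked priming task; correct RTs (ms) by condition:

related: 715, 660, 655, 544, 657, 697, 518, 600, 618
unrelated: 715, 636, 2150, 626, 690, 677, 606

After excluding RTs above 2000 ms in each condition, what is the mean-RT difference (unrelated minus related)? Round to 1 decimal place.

29.0 ms

unrelated: exclude 2150
M(related) = 5664/9 = 629.333
M(unrelated) = 3950/6 = 658.333
Difference = 658.333 − 629.333 = 29.000 ms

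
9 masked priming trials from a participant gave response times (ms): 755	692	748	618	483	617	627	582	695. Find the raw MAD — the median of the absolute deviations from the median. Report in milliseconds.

65 ms

Sorted: 483, 582, 617, 618, 627, 692, 695, 748, 755 → median = 627
|x − 627|: 128, 65, 121, 9, 144, 10, 0, 45, 68
Sorted deviations: 0, 9, 10, 45, 65, 68, 121, 128, 144 → MAD = 65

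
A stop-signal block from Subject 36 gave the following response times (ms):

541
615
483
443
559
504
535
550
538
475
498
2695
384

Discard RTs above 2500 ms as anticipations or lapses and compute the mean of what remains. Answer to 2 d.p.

Excluded: 2695
Retained (n=12): Σ = 6125
Mean = 6125/12 = 510.4167

510.42 ms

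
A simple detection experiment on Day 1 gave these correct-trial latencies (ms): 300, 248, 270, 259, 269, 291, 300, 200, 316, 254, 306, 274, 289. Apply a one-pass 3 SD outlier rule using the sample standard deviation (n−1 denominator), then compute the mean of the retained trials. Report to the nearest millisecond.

n = 13, ΣRT = 3576, M = 275.077
Σ(x−M)² = 11456.92; s = √(11456.92/12) = 30.899
Cutoffs: 275.077 ± 3·30.899 → [182.4, 367.8]
No RTs fall outside the cutoffs; all 13 retained. Mean = 3576/13 = 275.077

275 ms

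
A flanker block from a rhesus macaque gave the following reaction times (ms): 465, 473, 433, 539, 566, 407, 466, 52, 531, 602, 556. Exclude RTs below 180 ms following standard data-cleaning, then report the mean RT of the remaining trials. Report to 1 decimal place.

503.8 ms

Excluded: 52
Retained (n=10): Σ = 5038
Mean = 5038/10 = 503.8000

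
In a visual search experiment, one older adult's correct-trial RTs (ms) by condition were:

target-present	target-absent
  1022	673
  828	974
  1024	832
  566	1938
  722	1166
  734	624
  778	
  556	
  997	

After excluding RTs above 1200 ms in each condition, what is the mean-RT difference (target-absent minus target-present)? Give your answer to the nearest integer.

51 ms

target-absent: exclude 1938
M(target-present) = 7227/9 = 803.000
M(target-absent) = 4269/5 = 853.800
Difference = 853.800 − 803.000 = 50.800 ms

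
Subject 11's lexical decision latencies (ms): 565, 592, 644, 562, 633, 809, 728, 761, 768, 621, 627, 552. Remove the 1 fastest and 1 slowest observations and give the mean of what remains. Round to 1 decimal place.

Sorted: 552, 562, 565, 592, 621, 627, 633, 644, 728, 761, 768, 809
Drop lowest 1 (552) and highest 1 (809)
Remaining (n=10): Σ = 6501, mean = 6501/10 = 650.100

650.1 ms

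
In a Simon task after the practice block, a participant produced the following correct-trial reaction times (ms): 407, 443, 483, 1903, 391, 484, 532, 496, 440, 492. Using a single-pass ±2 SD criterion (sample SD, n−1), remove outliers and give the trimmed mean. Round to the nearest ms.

n = 10, ΣRT = 6071, M = 607.100
Σ(x−M)² = 1882732.90; s = √(1882732.90/9) = 457.376
Cutoffs: 607.100 ± 2·457.376 → [-307.7, 1521.9]
Outside: 1903 → excluded.
Retained (n=9): Σ = 4168, mean = 4168/9 = 463.111

463 ms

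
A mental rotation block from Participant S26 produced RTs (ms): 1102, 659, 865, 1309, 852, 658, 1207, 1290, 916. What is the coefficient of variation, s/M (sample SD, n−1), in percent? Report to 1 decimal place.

n = 9, Σ = 8858, M = 984.2222
Σ(x−M)² = 511023.556; s = √(511023.556/8) = 252.7409
CV = 252.7409 / 984.2222 = 0.25679 = 25.679%

25.7%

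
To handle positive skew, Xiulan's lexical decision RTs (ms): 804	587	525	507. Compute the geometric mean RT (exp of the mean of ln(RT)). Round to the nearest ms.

ln(RT): 6.6896, 6.3750, 6.2634, 6.2285
Mean ln(RT) = 25.5565/4 = 6.38913
Geometric mean = exp(6.38913) = 595.34 ms

595 ms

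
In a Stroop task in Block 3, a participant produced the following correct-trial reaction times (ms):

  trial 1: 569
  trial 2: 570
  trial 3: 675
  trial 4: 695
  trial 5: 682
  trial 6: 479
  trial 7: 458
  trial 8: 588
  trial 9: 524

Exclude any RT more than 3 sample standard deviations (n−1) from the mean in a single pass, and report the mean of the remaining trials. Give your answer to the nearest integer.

582 ms

n = 9, ΣRT = 5240, M = 582.222
Σ(x−M)² = 61115.56; s = √(61115.56/8) = 87.404
Cutoffs: 582.222 ± 3·87.404 → [320.0, 844.4]
No RTs fall outside the cutoffs; all 9 retained. Mean = 5240/9 = 582.222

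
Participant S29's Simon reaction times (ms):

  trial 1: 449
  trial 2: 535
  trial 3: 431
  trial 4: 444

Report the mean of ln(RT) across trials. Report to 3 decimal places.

ln(RT): 6.1070, 6.2823, 6.0661, 6.0958
Σ ln(RT) = 24.5512
Mean = 24.5512/4 = 6.13781

6.138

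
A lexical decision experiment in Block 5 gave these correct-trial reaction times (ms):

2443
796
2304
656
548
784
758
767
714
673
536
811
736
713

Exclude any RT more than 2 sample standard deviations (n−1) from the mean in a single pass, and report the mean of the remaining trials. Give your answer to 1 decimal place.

707.7 ms

n = 14, ΣRT = 13239, M = 945.643
Σ(x−M)² = 4856871.21; s = √(4856871.21/13) = 611.233
Cutoffs: 945.643 ± 2·611.233 → [-276.8, 2168.1]
Outside: 2304, 2443 → excluded.
Retained (n=12): Σ = 8492, mean = 8492/12 = 707.667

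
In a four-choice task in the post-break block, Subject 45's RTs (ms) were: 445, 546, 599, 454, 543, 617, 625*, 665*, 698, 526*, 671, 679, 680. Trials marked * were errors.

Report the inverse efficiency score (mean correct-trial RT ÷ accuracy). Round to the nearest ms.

Correct trials (n=10): 445, 546, 599, 454, 543, 617, 698, 671, 679, 680
Mean correct RT = 5932/10 = 593.2000 ms
Proportion correct = 10/13
IES = 593.2000 / (10/13) = 771.160 ms

771 ms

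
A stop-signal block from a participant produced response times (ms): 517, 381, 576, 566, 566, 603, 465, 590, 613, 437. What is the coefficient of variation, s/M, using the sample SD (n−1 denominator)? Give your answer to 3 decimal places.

n = 10, Σ = 5314, M = 531.4000
Σ(x−M)² = 55750.400; s = √(55750.400/9) = 78.7051
CV = 78.7051 / 531.4000 = 0.14811

0.148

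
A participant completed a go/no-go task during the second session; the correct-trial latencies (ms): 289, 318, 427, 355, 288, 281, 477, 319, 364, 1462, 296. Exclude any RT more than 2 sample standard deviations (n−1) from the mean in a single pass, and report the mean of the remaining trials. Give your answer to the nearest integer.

n = 11, ΣRT = 4876, M = 443.273
Σ(x−M)² = 1180352.18; s = √(1180352.18/10) = 343.563
Cutoffs: 443.273 ± 2·343.563 → [-243.9, 1130.4]
Outside: 1462 → excluded.
Retained (n=10): Σ = 3414, mean = 3414/10 = 341.400

341 ms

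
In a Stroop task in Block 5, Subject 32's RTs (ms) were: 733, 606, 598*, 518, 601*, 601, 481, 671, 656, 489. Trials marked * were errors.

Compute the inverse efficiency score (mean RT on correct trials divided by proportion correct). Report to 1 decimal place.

743.0 ms

Correct trials (n=8): 733, 606, 518, 601, 481, 671, 656, 489
Mean correct RT = 4755/8 = 594.3750 ms
Proportion correct = 8/10
IES = 594.3750 / (8/10) = 742.969 ms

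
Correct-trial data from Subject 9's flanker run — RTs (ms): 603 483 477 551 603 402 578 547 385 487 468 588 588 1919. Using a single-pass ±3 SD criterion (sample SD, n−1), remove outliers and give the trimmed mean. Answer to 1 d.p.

520.0 ms

n = 14, ΣRT = 8679, M = 619.929
Σ(x−M)² = 1884640.93; s = √(1884640.93/13) = 380.752
Cutoffs: 619.929 ± 3·380.752 → [-522.3, 1762.2]
Outside: 1919 → excluded.
Retained (n=13): Σ = 6760, mean = 6760/13 = 520.000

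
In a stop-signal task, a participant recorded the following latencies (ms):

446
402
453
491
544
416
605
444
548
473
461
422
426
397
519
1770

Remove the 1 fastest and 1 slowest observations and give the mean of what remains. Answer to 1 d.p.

Sorted: 397, 402, 416, 422, 426, 444, 446, 453, 461, 473, 491, 519, 544, 548, 605, 1770
Drop lowest 1 (397) and highest 1 (1770)
Remaining (n=14): Σ = 6650, mean = 6650/14 = 475.000

475.0 ms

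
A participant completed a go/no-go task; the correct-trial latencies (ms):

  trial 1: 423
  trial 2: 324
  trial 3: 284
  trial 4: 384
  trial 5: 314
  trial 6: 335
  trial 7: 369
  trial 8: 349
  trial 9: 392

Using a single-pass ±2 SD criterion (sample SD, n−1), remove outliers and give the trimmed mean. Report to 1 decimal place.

352.7 ms

n = 9, ΣRT = 3174, M = 352.667
Σ(x−M)² = 15100.00; s = √(15100.00/8) = 43.445
Cutoffs: 352.667 ± 2·43.445 → [265.8, 439.6]
No RTs fall outside the cutoffs; all 9 retained. Mean = 3174/9 = 352.667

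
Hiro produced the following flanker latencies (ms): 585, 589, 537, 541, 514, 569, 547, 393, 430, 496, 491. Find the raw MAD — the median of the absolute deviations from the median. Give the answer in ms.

Sorted: 393, 430, 491, 496, 514, 537, 541, 547, 569, 585, 589 → median = 537
|x − 537|: 48, 52, 0, 4, 23, 32, 10, 144, 107, 41, 46
Sorted deviations: 0, 4, 10, 23, 32, 41, 46, 48, 52, 107, 144 → MAD = 41

41 ms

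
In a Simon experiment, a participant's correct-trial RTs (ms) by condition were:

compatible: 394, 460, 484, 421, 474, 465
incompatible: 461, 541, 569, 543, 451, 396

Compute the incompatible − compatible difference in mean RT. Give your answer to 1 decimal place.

M(compatible) = 2698/6 = 449.667
M(incompatible) = 2961/6 = 493.500
Difference = 493.500 − 449.667 = 43.833 ms

43.8 ms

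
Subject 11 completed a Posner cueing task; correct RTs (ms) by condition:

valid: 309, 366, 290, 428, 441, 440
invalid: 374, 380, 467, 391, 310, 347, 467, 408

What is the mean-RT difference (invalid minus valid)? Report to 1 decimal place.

14.0 ms

M(valid) = 2274/6 = 379.000
M(invalid) = 3144/8 = 393.000
Difference = 393.000 − 379.000 = 14.000 ms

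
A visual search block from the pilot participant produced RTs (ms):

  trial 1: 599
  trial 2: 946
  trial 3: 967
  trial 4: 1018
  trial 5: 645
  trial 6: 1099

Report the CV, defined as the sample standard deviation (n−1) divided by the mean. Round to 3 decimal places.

n = 6, Σ = 5274, M = 879.0000
Σ(x−M)² = 213110.000; s = √(213110.000/5) = 206.4510
CV = 206.4510 / 879.0000 = 0.23487

0.235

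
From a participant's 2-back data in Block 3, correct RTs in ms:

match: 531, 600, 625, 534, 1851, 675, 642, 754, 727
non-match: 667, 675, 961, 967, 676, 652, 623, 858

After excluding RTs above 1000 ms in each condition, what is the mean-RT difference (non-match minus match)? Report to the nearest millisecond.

match: exclude 1851
M(match) = 5088/8 = 636.000
M(non-match) = 6079/8 = 759.875
Difference = 759.875 − 636.000 = 123.875 ms

124 ms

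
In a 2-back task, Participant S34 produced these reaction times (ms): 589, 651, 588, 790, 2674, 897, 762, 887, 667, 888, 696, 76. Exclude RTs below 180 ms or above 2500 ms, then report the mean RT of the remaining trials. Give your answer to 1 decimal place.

741.5 ms

Excluded: 76, 2674
Retained (n=10): Σ = 7415
Mean = 7415/10 = 741.5000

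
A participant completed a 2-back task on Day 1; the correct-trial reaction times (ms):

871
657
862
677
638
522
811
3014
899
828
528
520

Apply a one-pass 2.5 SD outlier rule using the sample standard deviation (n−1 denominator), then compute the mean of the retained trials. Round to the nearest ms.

n = 12, ΣRT = 10827, M = 902.250
Σ(x−M)² = 5087416.25; s = √(5087416.25/11) = 680.068
Cutoffs: 902.250 ± 2.5·680.068 → [-797.9, 2602.4]
Outside: 3014 → excluded.
Retained (n=11): Σ = 7813, mean = 7813/11 = 710.273

710 ms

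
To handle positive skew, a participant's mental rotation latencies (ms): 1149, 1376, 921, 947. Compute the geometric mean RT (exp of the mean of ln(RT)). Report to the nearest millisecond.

ln(RT): 7.0466, 7.2269, 6.8255, 6.8533
Mean ln(RT) = 27.9523/4 = 6.98809
Geometric mean = exp(6.98809) = 1083.64 ms

1084 ms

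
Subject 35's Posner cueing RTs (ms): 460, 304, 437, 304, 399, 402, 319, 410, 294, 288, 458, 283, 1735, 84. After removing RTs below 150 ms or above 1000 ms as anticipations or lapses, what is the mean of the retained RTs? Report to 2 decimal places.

363.17 ms

Excluded: 84, 1735
Retained (n=12): Σ = 4358
Mean = 4358/12 = 363.1667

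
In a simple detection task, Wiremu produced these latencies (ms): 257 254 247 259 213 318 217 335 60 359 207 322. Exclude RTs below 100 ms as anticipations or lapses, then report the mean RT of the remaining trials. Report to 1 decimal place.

271.6 ms

Excluded: 60
Retained (n=11): Σ = 2988
Mean = 2988/11 = 271.6364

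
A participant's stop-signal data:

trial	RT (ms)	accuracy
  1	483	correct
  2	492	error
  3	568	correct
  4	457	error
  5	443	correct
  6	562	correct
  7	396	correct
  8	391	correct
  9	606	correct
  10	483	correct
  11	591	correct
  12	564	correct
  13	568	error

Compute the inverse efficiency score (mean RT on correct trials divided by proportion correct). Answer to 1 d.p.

661.3 ms

Correct trials (n=10): 483, 568, 443, 562, 396, 391, 606, 483, 591, 564
Mean correct RT = 5087/10 = 508.7000 ms
Proportion correct = 10/13
IES = 508.7000 / (10/13) = 661.310 ms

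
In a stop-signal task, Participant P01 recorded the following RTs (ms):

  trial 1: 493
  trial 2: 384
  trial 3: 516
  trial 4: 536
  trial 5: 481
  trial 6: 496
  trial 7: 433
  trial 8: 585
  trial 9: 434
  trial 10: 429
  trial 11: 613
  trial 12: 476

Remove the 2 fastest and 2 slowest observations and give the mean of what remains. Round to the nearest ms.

Sorted: 384, 429, 433, 434, 476, 481, 493, 496, 516, 536, 585, 613
Drop lowest 2 (384, 429) and highest 2 (585, 613)
Remaining (n=8): Σ = 3865, mean = 3865/8 = 483.125

483 ms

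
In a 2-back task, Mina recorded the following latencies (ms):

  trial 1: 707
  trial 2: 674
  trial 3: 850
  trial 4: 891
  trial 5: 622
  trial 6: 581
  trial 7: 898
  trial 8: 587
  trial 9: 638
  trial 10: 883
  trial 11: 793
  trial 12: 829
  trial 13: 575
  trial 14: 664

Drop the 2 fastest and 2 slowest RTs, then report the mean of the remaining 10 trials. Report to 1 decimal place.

Sorted: 575, 581, 587, 622, 638, 664, 674, 707, 793, 829, 850, 883, 891, 898
Drop lowest 2 (575, 581) and highest 2 (891, 898)
Remaining (n=10): Σ = 7247, mean = 7247/10 = 724.700

724.7 ms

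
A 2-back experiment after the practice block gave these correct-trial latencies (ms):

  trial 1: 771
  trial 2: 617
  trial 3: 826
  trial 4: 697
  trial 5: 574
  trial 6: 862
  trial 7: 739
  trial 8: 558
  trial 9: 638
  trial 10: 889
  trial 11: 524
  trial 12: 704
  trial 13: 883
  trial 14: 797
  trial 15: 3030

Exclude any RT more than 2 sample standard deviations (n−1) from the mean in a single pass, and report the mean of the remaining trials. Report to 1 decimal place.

719.9 ms

n = 15, ΣRT = 13109, M = 873.933
Σ(x−M)² = 5180182.93; s = √(5180182.93/14) = 608.287
Cutoffs: 873.933 ± 2·608.287 → [-342.6, 2090.5]
Outside: 3030 → excluded.
Retained (n=14): Σ = 10079, mean = 10079/14 = 719.929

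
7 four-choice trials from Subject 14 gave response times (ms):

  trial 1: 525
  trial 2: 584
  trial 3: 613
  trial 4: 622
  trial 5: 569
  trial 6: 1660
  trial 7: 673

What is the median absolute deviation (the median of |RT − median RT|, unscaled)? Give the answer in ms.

Sorted: 525, 569, 584, 613, 622, 673, 1660 → median = 613
|x − 613|: 88, 29, 0, 9, 44, 1047, 60
Sorted deviations: 0, 9, 29, 44, 60, 88, 1047 → MAD = 44

44 ms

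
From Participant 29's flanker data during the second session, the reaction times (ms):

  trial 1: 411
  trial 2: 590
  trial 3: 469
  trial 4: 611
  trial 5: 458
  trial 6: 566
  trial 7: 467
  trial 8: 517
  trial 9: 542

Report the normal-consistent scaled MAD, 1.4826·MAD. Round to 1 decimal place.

74.1 ms

Sorted: 411, 458, 467, 469, 517, 542, 566, 590, 611 → median = 517
|x − 517| sorted: 0, 25, 48, 49, 50, 59, 73, 94, 106 → MAD = 50
Robust SD ≈ 1.4826 × 50 = 74.130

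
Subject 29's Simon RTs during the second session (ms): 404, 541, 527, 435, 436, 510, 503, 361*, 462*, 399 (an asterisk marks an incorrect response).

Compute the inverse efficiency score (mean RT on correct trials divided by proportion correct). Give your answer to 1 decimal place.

586.7 ms

Correct trials (n=8): 404, 541, 527, 435, 436, 510, 503, 399
Mean correct RT = 3755/8 = 469.3750 ms
Proportion correct = 8/10
IES = 469.3750 / (8/10) = 586.719 ms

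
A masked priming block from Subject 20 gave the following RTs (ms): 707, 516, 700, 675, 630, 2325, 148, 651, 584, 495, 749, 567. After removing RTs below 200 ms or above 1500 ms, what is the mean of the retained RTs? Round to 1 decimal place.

627.4 ms

Excluded: 148, 2325
Retained (n=10): Σ = 6274
Mean = 6274/10 = 627.4000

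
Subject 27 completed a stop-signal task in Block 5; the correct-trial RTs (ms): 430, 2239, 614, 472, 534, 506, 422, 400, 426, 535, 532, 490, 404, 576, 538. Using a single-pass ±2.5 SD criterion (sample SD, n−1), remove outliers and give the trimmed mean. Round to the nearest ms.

n = 15, ΣRT = 9118, M = 607.867
Σ(x−M)² = 2909809.73; s = √(2909809.73/14) = 455.899
Cutoffs: 607.867 ± 2.5·455.899 → [-531.9, 1747.6]
Outside: 2239 → excluded.
Retained (n=14): Σ = 6879, mean = 6879/14 = 491.357

491 ms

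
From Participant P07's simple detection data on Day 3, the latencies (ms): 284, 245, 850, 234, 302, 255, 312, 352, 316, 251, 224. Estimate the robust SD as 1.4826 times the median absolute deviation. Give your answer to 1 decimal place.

Sorted: 224, 234, 245, 251, 255, 284, 302, 312, 316, 352, 850 → median = 284
|x − 284| sorted: 0, 18, 28, 29, 32, 33, 39, 50, 60, 68, 566 → MAD = 33
Robust SD ≈ 1.4826 × 33 = 48.926

48.9 ms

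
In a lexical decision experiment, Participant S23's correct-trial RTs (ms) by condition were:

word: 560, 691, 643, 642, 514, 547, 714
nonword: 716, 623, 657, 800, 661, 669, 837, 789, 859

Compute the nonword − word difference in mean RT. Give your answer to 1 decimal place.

118.7 ms

M(word) = 4311/7 = 615.857
M(nonword) = 6611/9 = 734.556
Difference = 734.556 − 615.857 = 118.698 ms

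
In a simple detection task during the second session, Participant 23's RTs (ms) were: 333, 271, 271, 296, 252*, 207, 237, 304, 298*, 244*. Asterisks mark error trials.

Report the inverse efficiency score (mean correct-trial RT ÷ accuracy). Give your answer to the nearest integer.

392 ms

Correct trials (n=7): 333, 271, 271, 296, 207, 237, 304
Mean correct RT = 1919/7 = 274.1429 ms
Proportion correct = 7/10
IES = 274.1429 / (7/10) = 391.633 ms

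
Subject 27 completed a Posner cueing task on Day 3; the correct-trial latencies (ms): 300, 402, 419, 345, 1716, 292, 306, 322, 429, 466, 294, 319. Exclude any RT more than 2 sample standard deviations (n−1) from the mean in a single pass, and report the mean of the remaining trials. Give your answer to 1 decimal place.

354.0 ms

n = 12, ΣRT = 5610, M = 467.500
Σ(x−M)² = 1740149.00; s = √(1740149.00/11) = 397.738
Cutoffs: 467.500 ± 2·397.738 → [-328.0, 1263.0]
Outside: 1716 → excluded.
Retained (n=11): Σ = 3894, mean = 3894/11 = 354.000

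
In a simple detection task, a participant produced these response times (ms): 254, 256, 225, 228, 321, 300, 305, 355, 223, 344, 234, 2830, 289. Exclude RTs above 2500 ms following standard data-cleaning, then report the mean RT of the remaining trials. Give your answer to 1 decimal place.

277.8 ms

Excluded: 2830
Retained (n=12): Σ = 3334
Mean = 3334/12 = 277.8333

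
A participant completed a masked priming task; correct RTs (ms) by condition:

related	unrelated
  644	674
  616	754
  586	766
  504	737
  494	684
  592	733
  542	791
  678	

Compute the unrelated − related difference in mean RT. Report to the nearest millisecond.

M(related) = 4656/8 = 582.000
M(unrelated) = 5139/7 = 734.143
Difference = 734.143 − 582.000 = 152.143 ms

152 ms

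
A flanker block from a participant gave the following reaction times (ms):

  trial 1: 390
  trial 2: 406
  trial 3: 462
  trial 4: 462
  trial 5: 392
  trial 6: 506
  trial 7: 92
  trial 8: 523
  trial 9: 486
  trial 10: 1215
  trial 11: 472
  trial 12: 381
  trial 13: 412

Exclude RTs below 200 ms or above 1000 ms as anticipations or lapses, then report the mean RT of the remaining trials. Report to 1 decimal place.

Excluded: 92, 1215
Retained (n=11): Σ = 4892
Mean = 4892/11 = 444.7273

444.7 ms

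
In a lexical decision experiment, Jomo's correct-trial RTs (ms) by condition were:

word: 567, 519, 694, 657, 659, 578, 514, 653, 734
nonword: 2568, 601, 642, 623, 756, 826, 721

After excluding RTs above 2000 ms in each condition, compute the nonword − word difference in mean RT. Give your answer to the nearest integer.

nonword: exclude 2568
M(word) = 5575/9 = 619.444
M(nonword) = 4169/6 = 694.833
Difference = 694.833 − 619.444 = 75.389 ms

75 ms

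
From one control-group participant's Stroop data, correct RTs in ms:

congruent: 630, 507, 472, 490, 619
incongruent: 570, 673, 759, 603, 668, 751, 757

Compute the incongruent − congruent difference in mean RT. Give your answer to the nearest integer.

139 ms

M(congruent) = 2718/5 = 543.600
M(incongruent) = 4781/7 = 683.000
Difference = 683.000 − 543.600 = 139.400 ms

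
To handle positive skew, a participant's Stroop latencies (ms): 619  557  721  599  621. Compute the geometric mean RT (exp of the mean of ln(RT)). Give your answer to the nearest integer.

621 ms

ln(RT): 6.4281, 6.3226, 6.5806, 6.3953, 6.4313
Mean ln(RT) = 32.1579/5 = 6.43158
Geometric mean = exp(6.43158) = 621.15 ms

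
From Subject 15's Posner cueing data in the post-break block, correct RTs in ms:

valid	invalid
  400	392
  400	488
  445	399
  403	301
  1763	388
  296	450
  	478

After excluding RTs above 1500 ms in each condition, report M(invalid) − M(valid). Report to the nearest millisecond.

25 ms

valid: exclude 1763
M(valid) = 1944/5 = 388.800
M(invalid) = 2896/7 = 413.714
Difference = 413.714 − 388.800 = 24.914 ms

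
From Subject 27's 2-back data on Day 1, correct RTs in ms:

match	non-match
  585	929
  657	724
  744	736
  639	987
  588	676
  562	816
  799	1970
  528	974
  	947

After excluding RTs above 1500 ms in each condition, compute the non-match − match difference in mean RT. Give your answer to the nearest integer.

non-match: exclude 1970
M(match) = 5102/8 = 637.750
M(non-match) = 6789/8 = 848.625
Difference = 848.625 − 637.750 = 210.875 ms

211 ms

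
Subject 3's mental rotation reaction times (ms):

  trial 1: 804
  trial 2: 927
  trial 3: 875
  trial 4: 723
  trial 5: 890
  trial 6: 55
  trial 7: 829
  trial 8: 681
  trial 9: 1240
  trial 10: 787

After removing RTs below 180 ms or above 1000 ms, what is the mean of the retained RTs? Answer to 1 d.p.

Excluded: 55, 1240
Retained (n=8): Σ = 6516
Mean = 6516/8 = 814.5000

814.5 ms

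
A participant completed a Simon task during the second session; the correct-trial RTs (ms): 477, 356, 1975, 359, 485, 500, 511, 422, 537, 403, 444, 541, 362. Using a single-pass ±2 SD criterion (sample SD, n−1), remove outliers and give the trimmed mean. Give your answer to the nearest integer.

n = 13, ΣRT = 7372, M = 567.077
Σ(x−M)² = 2199348.92; s = √(2199348.92/12) = 428.111
Cutoffs: 567.077 ± 2·428.111 → [-289.1, 1423.3]
Outside: 1975 → excluded.
Retained (n=12): Σ = 5397, mean = 5397/12 = 449.750

450 ms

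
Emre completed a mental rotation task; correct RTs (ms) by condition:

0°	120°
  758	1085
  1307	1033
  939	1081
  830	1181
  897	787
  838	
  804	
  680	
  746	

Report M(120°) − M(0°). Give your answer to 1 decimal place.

M(0°) = 7799/9 = 866.556
M(120°) = 5167/5 = 1033.400
Difference = 1033.400 − 866.556 = 166.844 ms

166.8 ms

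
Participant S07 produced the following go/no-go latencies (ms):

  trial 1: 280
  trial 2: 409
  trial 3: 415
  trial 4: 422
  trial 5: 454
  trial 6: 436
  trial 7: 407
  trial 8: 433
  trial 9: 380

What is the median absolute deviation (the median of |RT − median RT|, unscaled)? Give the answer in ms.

18 ms

Sorted: 280, 380, 407, 409, 415, 422, 433, 436, 454 → median = 415
|x − 415|: 135, 6, 0, 7, 39, 21, 8, 18, 35
Sorted deviations: 0, 6, 7, 8, 18, 21, 35, 39, 135 → MAD = 18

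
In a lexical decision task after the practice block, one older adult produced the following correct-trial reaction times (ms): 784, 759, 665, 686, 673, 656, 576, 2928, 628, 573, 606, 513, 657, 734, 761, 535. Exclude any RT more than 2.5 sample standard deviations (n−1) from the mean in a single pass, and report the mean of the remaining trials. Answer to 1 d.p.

n = 16, ΣRT = 12734, M = 795.875
Σ(x−M)² = 4945979.75; s = √(4945979.75/15) = 574.223
Cutoffs: 795.875 ± 2.5·574.223 → [-639.7, 2231.4]
Outside: 2928 → excluded.
Retained (n=15): Σ = 9806, mean = 9806/15 = 653.733

653.7 ms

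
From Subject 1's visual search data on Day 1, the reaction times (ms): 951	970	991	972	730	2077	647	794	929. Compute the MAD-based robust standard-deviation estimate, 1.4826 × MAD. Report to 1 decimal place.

59.3 ms

Sorted: 647, 730, 794, 929, 951, 970, 972, 991, 2077 → median = 951
|x − 951| sorted: 0, 19, 21, 22, 40, 157, 221, 304, 1126 → MAD = 40
Robust SD ≈ 1.4826 × 40 = 59.304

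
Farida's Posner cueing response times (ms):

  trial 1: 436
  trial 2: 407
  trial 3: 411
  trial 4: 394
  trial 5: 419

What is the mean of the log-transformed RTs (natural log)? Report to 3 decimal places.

ln(RT): 6.0776, 6.0088, 6.0186, 5.9764, 6.0379
Σ ln(RT) = 30.1193
Mean = 30.1193/5 = 6.02385

6.024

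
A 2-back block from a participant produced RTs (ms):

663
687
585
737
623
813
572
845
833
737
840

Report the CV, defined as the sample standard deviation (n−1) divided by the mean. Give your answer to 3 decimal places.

0.143

n = 11, Σ = 7935, M = 721.3636
Σ(x−M)² = 105876.545; s = √(105876.545/10) = 102.8963
CV = 102.8963 / 721.3636 = 0.14264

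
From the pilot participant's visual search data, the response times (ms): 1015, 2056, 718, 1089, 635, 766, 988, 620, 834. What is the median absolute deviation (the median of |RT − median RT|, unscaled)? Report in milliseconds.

181 ms

Sorted: 620, 635, 718, 766, 834, 988, 1015, 1089, 2056 → median = 834
|x − 834|: 181, 1222, 116, 255, 199, 68, 154, 214, 0
Sorted deviations: 0, 68, 116, 154, 181, 199, 214, 255, 1222 → MAD = 181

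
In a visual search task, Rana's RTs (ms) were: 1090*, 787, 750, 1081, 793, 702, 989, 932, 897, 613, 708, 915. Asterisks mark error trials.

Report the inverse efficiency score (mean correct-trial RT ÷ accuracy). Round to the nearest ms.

909 ms

Correct trials (n=11): 787, 750, 1081, 793, 702, 989, 932, 897, 613, 708, 915
Mean correct RT = 9167/11 = 833.3636 ms
Proportion correct = 11/12
IES = 833.3636 / (11/12) = 909.124 ms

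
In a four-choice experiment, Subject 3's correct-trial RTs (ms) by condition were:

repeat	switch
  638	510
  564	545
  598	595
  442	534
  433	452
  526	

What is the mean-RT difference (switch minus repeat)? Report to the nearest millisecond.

-6 ms

M(repeat) = 3201/6 = 533.500
M(switch) = 2636/5 = 527.200
Difference = 527.200 − 533.500 = -6.300 ms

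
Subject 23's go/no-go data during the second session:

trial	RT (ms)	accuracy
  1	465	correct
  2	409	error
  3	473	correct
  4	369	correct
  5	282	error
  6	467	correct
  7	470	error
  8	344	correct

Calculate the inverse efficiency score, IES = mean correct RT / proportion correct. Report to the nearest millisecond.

Correct trials (n=5): 465, 473, 369, 467, 344
Mean correct RT = 2118/5 = 423.6000 ms
Proportion correct = 5/8
IES = 423.6000 / (5/8) = 677.760 ms

678 ms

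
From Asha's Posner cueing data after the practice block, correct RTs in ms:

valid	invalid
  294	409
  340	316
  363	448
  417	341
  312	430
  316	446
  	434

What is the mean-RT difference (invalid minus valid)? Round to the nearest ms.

M(valid) = 2042/6 = 340.333
M(invalid) = 2824/7 = 403.429
Difference = 403.429 − 340.333 = 63.095 ms

63 ms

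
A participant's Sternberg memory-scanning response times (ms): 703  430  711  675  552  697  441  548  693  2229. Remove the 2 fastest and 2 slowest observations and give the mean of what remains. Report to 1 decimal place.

644.7 ms

Sorted: 430, 441, 548, 552, 675, 693, 697, 703, 711, 2229
Drop lowest 2 (430, 441) and highest 2 (711, 2229)
Remaining (n=6): Σ = 3868, mean = 3868/6 = 644.667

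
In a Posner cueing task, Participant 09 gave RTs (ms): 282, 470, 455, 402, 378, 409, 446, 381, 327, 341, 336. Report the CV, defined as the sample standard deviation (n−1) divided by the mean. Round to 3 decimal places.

0.154

n = 11, Σ = 4227, M = 384.2727
Σ(x−M)² = 35080.182; s = √(35080.182/10) = 59.2285
CV = 59.2285 / 384.2727 = 0.15413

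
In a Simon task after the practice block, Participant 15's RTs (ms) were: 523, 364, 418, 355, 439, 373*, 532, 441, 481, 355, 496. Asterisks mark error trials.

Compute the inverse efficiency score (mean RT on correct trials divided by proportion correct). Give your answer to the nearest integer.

484 ms

Correct trials (n=10): 523, 364, 418, 355, 439, 532, 441, 481, 355, 496
Mean correct RT = 4404/10 = 440.4000 ms
Proportion correct = 10/11
IES = 440.4000 / (10/11) = 484.440 ms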